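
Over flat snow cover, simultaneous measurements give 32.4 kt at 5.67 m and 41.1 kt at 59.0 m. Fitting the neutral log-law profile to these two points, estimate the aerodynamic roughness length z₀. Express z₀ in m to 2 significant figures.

z₀ ≈ 0.00092 m

Log law: V(z) ∝ ln(z/z₀). With r = V₁/V₂ = 32.4/41.1 = 0.78832,
r · ln(z₂/z₀) = ln(z₁/z₀) ⇒ ln z₀ = (ln z₁ − r·ln z₂)/(1 − r)
ln z₀ = (1.73519 − 0.78832×4.07754) / 0.21168 = -6.9880
z₀ = exp(-6.9880) = 0.0009229 m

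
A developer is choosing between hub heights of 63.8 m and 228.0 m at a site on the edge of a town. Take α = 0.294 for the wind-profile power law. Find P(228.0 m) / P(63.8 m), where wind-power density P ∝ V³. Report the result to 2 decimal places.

Speed ratio: V_B/V_A = (z_B/z_A)^α = (228.0/63.8)^0.294 = (3.5737)^0.294 = 1.45417
Power-density ratio: P_B/P_A = (V_B/V_A)³ = (1.45417)³ = 3.07501

3.08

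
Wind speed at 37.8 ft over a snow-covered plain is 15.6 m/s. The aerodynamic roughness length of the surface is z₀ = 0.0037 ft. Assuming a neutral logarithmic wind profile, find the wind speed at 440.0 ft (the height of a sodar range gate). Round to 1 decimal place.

19.7 m/s

Log law: V(z) ∝ ln(z/z₀), so V₂/V₁ = ln(z₂/z₀) / ln(z₁/z₀).
ln(440.0/0.0037) = 11.6862, ln(37.8/0.0037) = 9.2317
V₂ = 15.6 × 11.6862/9.2317 = 15.6 × 1.2659 = 19.7476 m/s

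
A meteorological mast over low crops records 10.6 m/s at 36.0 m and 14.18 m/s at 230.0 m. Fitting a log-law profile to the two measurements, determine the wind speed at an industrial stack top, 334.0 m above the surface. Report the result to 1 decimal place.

14.9 m/s

Log law: V ∝ ln(z/z₀). From the pair, with r = V₁/V₂ = 0.74753,
ln z₀ = (ln z₁ − r·ln z₂)/(1 − r) = (3.5835 − 0.74753×5.4381)/0.25247 = -1.9076 → z₀ = 0.1484 m
V₃ = V₁ · ln(z₃/z₀)/ln(z₁/z₀) = 10.6 × 7.7188/5.4912 = 14.9001 m/s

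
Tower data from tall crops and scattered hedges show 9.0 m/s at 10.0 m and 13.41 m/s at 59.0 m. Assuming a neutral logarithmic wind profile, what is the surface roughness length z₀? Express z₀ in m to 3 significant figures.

z₀ ≈ 0.267 m

Log law: V(z) ∝ ln(z/z₀). With r = V₁/V₂ = 9.0/13.41 = 0.67114,
r · ln(z₂/z₀) = ln(z₁/z₀) ⇒ ln z₀ = (ln z₁ − r·ln z₂)/(1 − r)
ln z₀ = (2.30259 − 0.67114×4.07754) / 0.32886 = -1.3198
z₀ = exp(-1.3198) = 0.2672 m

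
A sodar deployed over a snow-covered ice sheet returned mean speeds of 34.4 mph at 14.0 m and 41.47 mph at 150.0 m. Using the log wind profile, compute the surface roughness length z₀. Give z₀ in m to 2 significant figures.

z₀ ≈ 0.00014 m

Log law: V(z) ∝ ln(z/z₀). With r = V₁/V₂ = 34.4/41.47 = 0.82952,
r · ln(z₂/z₀) = ln(z₁/z₀) ⇒ ln z₀ = (ln z₁ − r·ln z₂)/(1 − r)
ln z₀ = (2.63906 − 0.82952×5.01064) / 0.17048 = -8.9002
z₀ = exp(-8.9002) = 0.0001364 m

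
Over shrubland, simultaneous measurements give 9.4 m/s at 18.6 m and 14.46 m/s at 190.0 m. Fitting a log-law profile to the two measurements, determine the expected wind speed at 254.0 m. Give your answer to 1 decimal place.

Log law: V ∝ ln(z/z₀). From the pair, with r = V₁/V₂ = 0.65007,
ln z₀ = (ln z₁ − r·ln z₂)/(1 − r) = (2.9232 − 0.65007×5.2470)/0.34993 = -1.3939 → z₀ = 0.2481 m
V₃ = V₁ · ln(z₃/z₀)/ln(z₁/z₀) = 9.4 × 6.9312/4.3171 = 15.0921 m/s

15.1 m/s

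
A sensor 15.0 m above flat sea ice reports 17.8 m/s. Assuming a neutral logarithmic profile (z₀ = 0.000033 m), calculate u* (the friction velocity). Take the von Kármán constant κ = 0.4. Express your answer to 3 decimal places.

Log law: V(z) = (u*/κ) · ln(z/z₀) ⇒ u* = κ · V / ln(z/z₀)
u* = 0.4 × 17.8 / ln(15.0/0.000033) = 0.4 × 17.8 / 13.0271
   = 7.1200 / 13.0271 = 0.5466 m/s

u* ≈ 0.547 m/s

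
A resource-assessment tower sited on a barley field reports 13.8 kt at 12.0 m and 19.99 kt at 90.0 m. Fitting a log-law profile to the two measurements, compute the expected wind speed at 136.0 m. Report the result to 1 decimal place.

21.3 kt

Log law: V ∝ ln(z/z₀). From the pair, with r = V₁/V₂ = 0.69035,
ln z₀ = (ln z₁ − r·ln z₂)/(1 − r) = (2.4849 − 0.69035×4.4998)/0.30965 = -2.0071 → z₀ = 0.1344 m
V₃ = V₁ · ln(z₃/z₀)/ln(z₁/z₀) = 13.8 × 6.9198/4.4920 = 21.2583 kt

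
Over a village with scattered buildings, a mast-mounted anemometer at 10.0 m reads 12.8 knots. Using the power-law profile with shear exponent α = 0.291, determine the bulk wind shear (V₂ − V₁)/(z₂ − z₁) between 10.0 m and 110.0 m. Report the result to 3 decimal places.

0.129 knots/m

Power law: V₂ = V₁ · (z₂/z₁)^α = 12.8 × (11.0000)^0.291 = 25.7191 knots
ΔV/Δz = (25.7191 − 12.8)/(110.0 − 10.0) = 12.9191/100.0000 = 0.12919 knots/m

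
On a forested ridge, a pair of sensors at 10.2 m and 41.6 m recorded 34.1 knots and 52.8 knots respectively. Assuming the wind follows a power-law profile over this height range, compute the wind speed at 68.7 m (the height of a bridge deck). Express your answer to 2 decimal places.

First find α: α = ln(V₂/V₁)/ln(z₂/z₁) = ln(52.8/34.1)/ln(41.6/10.2) = 0.43721/1.40571 = 0.3110
Extrapolate from 41.6 m to 68.7 m: V₃ = 52.8 × (68.7/41.6)^0.3110 = 52.8 × 1.1689 = 61.7156 knots

61.72 knots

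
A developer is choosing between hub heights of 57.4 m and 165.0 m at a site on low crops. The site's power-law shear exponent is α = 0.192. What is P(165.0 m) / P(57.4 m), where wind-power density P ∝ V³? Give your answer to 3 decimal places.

1.837

Speed ratio: V_B/V_A = (z_B/z_A)^α = (165.0/57.4)^0.192 = (2.8746)^0.192 = 1.22475
Power-density ratio: P_B/P_A = (V_B/V_A)³ = (1.22475)³ = 1.83712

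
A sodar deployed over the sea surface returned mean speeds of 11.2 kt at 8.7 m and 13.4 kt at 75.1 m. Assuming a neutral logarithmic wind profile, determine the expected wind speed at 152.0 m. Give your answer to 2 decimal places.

Log law: V ∝ ln(z/z₀). From the pair, with r = V₁/V₂ = 0.83582,
ln z₀ = (ln z₁ − r·ln z₂)/(1 − r) = (2.1633 − 0.83582×4.3188)/0.16418 = -8.8101 → z₀ = 0.0001492 m
V₃ = V₁ · ln(z₃/z₀)/ln(z₁/z₀) = 11.2 × 13.8340/10.9734 = 14.1196 kt

14.12 kt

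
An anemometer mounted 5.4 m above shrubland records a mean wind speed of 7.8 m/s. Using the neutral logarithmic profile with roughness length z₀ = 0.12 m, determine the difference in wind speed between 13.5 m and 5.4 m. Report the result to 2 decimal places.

Log law: V₂ = V₁ · ln(z₂/z₀)/ln(z₁/z₀) = 7.8 × 4.7230/3.8067 = 9.6775 m/s
ΔV = 9.6775 − 7.8 = 1.8775 m/s

1.88 m/s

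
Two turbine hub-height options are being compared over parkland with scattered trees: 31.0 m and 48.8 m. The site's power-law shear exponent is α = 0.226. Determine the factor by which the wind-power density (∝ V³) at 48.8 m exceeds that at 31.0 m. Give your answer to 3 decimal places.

Speed ratio: V_B/V_A = (z_B/z_A)^α = (48.8/31.0)^0.226 = (1.5742)^0.226 = 1.10799
Power-density ratio: P_B/P_A = (V_B/V_A)³ = (1.10799)³ = 1.36021

1.360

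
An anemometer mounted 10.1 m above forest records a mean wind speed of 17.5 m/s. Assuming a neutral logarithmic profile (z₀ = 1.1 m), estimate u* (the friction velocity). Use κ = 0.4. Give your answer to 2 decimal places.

u* ≈ 3.16 m/s

Log law: V(z) = (u*/κ) · ln(z/z₀) ⇒ u* = κ · V / ln(z/z₀)
u* = 0.4 × 17.5 / ln(10.1/1.1) = 0.4 × 17.5 / 2.2172
   = 7.0000 / 2.2172 = 3.1571 m/s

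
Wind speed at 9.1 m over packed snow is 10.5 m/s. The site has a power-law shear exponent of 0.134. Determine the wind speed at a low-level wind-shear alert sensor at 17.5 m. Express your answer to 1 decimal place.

11.5 m/s

Power-law profile: V₂ = V₁ · (z₂/z₁)^α
V₂ = 10.5 × (17.5/9.1)^0.134 = 10.5 × (1.9231)^0.134
    = 10.5 × 1.0916 = 11.4616 m/s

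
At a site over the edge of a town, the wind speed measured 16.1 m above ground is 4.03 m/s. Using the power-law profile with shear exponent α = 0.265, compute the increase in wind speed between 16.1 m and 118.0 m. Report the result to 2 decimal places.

2.80 m/s

Power law: V₂ = V₁ · (z₂/z₁)^α = 4.03 × (7.3292)^0.265 = 6.8320 m/s
ΔV = 6.8320 − 4.03 = 2.8020 m/s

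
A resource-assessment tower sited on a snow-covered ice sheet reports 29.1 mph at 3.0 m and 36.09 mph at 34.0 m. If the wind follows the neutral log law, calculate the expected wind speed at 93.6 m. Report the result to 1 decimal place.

Log law: V ∝ ln(z/z₀). From the pair, with r = V₁/V₂ = 0.80632,
ln z₀ = (ln z₁ − r·ln z₂)/(1 − r) = (1.0986 − 0.80632×3.5264)/0.19368 = -9.0083 → z₀ = 0.0001224 m
V₃ = V₁ · ln(z₃/z₀)/ln(z₁/z₀) = 29.1 × 13.5474/10.1069 = 39.0057 mph

39.0 mph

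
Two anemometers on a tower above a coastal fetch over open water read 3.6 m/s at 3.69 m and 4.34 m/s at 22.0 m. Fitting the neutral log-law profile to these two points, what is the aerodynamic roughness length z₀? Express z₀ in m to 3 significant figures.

z₀ ≈ 0.000623 m

Log law: V(z) ∝ ln(z/z₀). With r = V₁/V₂ = 3.6/4.34 = 0.82949,
r · ln(z₂/z₀) = ln(z₁/z₀) ⇒ ln z₀ = (ln z₁ − r·ln z₂)/(1 − r)
ln z₀ = (1.30563 − 0.82949×3.09104) / 0.17051 = -7.3802
z₀ = exp(-7.3802) = 0.0006235 m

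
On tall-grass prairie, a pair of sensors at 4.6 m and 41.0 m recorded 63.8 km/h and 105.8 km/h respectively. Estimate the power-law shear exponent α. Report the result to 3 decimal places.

Power law: V₂/V₁ = (z₂/z₁)^α ⇒ α = ln(V₂/V₁) / ln(z₂/z₁)
α = ln(105.8/63.8) / ln(41.0/4.6) = ln(1.6583) / ln(8.9130)
  = 0.50580 / 2.18752 = 0.23122

α ≈ 0.231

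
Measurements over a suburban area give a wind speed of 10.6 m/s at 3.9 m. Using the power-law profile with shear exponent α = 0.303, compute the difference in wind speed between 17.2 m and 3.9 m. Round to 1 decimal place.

6.0 m/s

Power law: V₂ = V₁ · (z₂/z₁)^α = 10.6 × (4.4103)^0.303 = 16.6180 m/s
ΔV = 16.6180 − 10.6 = 6.0180 m/s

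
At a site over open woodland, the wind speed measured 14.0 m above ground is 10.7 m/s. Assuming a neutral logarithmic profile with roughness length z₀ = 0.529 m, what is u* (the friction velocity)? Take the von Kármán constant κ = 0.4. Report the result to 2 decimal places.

Log law: V(z) = (u*/κ) · ln(z/z₀) ⇒ u* = κ · V / ln(z/z₀)
u* = 0.4 × 10.7 / ln(14.0/0.529) = 0.4 × 10.7 / 3.2758
   = 4.2800 / 3.2758 = 1.3065 m/s

u* ≈ 1.31 m/s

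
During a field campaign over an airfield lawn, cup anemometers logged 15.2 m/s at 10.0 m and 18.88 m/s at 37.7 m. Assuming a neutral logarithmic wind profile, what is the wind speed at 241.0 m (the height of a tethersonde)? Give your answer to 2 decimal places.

24.02 m/s

Log law: V ∝ ln(z/z₀). From the pair, with r = V₁/V₂ = 0.80508,
ln z₀ = (ln z₁ − r·ln z₂)/(1 − r) = (2.3026 − 0.80508×3.6297)/0.19492 = -3.1788 → z₀ = 0.04164 m
V₃ = V₁ · ln(z₃/z₀)/ln(z₁/z₀) = 15.2 × 8.6636/5.4814 = 24.0243 m/s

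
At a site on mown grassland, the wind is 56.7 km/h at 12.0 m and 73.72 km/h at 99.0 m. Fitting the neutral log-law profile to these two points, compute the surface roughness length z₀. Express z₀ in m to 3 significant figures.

z₀ ≈ 0.0106 m

Log law: V(z) ∝ ln(z/z₀). With r = V₁/V₂ = 56.7/73.72 = 0.76913,
r · ln(z₂/z₀) = ln(z₁/z₀) ⇒ ln z₀ = (ln z₁ − r·ln z₂)/(1 − r)
ln z₀ = (2.48491 − 0.76913×4.59512) / 0.23087 = -4.5450
z₀ = exp(-4.5450) = 0.01062 m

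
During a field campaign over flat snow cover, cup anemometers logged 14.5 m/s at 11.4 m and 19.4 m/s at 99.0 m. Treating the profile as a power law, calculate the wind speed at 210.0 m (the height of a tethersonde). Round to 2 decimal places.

21.47 m/s

First find α: α = ln(V₂/V₁)/ln(z₂/z₁) = ln(19.4/14.5)/ln(99.0/11.4) = 0.29112/2.16151 = 0.1347
Extrapolate from 99.0 m to 210.0 m: V₃ = 19.4 × (210.0/99.0)^0.1347 = 19.4 × 1.1066 = 21.4678 m/s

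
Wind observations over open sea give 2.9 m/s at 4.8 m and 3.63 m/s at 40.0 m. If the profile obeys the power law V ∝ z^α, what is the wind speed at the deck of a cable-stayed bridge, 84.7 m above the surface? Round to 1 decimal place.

3.9 m/s

First find α: α = ln(V₂/V₁)/ln(z₂/z₁) = ln(3.63/2.9)/ln(40.0/4.8) = 0.22452/2.12026 = 0.1059
Extrapolate from 40.0 m to 84.7 m: V₃ = 3.63 × (84.7/40.0)^0.1059 = 3.63 × 1.0827 = 3.9302 m/s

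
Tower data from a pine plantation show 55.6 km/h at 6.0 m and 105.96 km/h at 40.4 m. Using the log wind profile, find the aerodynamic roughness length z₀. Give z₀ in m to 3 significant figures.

Log law: V(z) ∝ ln(z/z₀). With r = V₁/V₂ = 55.6/105.96 = 0.52473,
r · ln(z₂/z₀) = ln(z₁/z₀) ⇒ ln z₀ = (ln z₁ − r·ln z₂)/(1 − r)
ln z₀ = (1.79176 − 0.52473×3.69883) / 0.47527 = -0.3137
z₀ = exp(-0.3137) = 0.7307 m

z₀ ≈ 0.731 m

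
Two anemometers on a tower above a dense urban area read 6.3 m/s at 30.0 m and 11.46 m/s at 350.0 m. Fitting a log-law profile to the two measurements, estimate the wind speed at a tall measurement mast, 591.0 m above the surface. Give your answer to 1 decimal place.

Log law: V ∝ ln(z/z₀). From the pair, with r = V₁/V₂ = 0.54974,
ln z₀ = (ln z₁ − r·ln z₂)/(1 − r) = (3.4012 − 0.54974×5.8579)/0.45026 = 0.4017 → z₀ = 1.494 m
V₃ = V₁ · ln(z₃/z₀)/ln(z₁/z₀) = 6.3 × 5.9801/2.9995 = 12.5603 m/s

12.6 m/s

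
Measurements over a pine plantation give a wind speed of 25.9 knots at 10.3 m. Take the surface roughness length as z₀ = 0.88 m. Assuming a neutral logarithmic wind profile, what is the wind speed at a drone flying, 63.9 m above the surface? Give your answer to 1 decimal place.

Log law: V(z) ∝ ln(z/z₀), so V₂/V₁ = ln(z₂/z₀) / ln(z₁/z₀).
ln(63.9/0.88) = 4.2852, ln(10.3/0.88) = 2.4600
V₂ = 25.9 × 4.2852/2.4600 = 25.9 × 1.7419 = 45.1165 knots

45.1 knots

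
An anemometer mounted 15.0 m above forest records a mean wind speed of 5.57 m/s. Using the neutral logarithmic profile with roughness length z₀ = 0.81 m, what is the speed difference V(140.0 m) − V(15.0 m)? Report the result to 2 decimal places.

4.26 m/s

Log law: V₂ = V₁ · ln(z₂/z₀)/ln(z₁/z₀) = 5.57 × 5.1524/2.9188 = 9.8324 m/s
ΔV = 9.8324 − 5.57 = 4.2624 m/s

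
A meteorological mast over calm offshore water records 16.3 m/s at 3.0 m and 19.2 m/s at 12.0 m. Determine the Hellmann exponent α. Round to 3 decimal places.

α ≈ 0.118

Power law: V₂/V₁ = (z₂/z₁)^α ⇒ α = ln(V₂/V₁) / ln(z₂/z₁)
α = ln(19.2/16.3) / ln(12.0/3.0) = ln(1.1779) / ln(4.0000)
  = 0.16375 / 1.38629 = 0.11812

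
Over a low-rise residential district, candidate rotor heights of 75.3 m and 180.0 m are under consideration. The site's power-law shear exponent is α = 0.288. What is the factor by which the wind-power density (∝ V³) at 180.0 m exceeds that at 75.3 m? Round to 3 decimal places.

2.123

Speed ratio: V_B/V_A = (z_B/z_A)^α = (180.0/75.3)^0.288 = (2.3904)^0.288 = 1.28529
Power-density ratio: P_B/P_A = (V_B/V_A)³ = (1.28529)³ = 2.12327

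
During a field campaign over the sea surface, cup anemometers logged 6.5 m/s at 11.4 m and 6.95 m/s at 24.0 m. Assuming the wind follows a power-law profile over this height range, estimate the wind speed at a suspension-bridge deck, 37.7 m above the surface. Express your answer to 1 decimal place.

First find α: α = ln(V₂/V₁)/ln(z₂/z₁) = ln(6.95/6.5)/ln(24.0/11.4) = 0.06694/0.74444 = 0.0899
Extrapolate from 24.0 m to 37.7 m: V₃ = 6.95 × (37.7/24.0)^0.0899 = 6.95 × 1.0414 = 7.2380 m/s

7.2 m/s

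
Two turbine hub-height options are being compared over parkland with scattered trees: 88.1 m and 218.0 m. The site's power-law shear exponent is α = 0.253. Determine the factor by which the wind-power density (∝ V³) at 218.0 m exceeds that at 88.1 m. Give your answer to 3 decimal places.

1.989

Speed ratio: V_B/V_A = (z_B/z_A)^α = (218.0/88.1)^0.253 = (2.4745)^0.253 = 1.25762
Power-density ratio: P_B/P_A = (V_B/V_A)³ = (1.25762)³ = 1.98908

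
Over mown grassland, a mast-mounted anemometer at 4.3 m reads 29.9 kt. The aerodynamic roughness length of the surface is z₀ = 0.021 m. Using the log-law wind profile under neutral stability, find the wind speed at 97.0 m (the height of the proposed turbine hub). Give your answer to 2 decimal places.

Log law: V(z) ∝ ln(z/z₀), so V₂/V₁ = ln(z₂/z₀) / ln(z₁/z₀).
ln(97.0/0.021) = 8.4379, ln(4.3/0.021) = 5.3218
V₂ = 29.9 × 8.4379/5.3218 = 29.9 × 1.5855 = 47.4073 kt

47.41 kt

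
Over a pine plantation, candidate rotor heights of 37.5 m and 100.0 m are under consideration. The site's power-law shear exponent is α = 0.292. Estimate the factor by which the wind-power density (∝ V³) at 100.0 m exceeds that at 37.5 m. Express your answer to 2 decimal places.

2.36

Speed ratio: V_B/V_A = (z_B/z_A)^α = (100.0/37.5)^0.292 = (2.6667)^0.292 = 1.33163
Power-density ratio: P_B/P_A = (V_B/V_A)³ = (1.33163)³ = 2.36129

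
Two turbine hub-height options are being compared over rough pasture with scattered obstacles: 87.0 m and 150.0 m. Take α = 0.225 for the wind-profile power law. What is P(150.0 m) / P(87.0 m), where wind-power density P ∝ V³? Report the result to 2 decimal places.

1.44

Speed ratio: V_B/V_A = (z_B/z_A)^α = (150.0/87.0)^0.225 = (1.7241)^0.225 = 1.13039
Power-density ratio: P_B/P_A = (V_B/V_A)³ = (1.13039)³ = 1.44440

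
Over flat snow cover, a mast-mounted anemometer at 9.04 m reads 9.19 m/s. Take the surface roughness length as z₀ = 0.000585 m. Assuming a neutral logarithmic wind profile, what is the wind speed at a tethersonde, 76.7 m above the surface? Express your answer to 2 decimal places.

11.23 m/s

Log law: V(z) ∝ ln(z/z₀), so V₂/V₁ = ln(z₂/z₀) / ln(z₁/z₀).
ln(76.7/0.000585) = 11.7838, ln(9.04/0.000585) = 9.6456
V₂ = 9.19 × 11.7838/9.6456 = 9.19 × 1.2217 = 11.2273 m/s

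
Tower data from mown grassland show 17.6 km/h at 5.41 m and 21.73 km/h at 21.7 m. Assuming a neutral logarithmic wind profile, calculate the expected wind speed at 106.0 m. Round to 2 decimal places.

26.45 km/h

Log law: V ∝ ln(z/z₀). From the pair, with r = V₁/V₂ = 0.80994,
ln z₀ = (ln z₁ − r·ln z₂)/(1 − r) = (1.6882 − 0.80994×3.0773)/0.19006 = -4.2312 → z₀ = 0.01453 m
V₃ = V₁ · ln(z₃/z₀)/ln(z₁/z₀) = 17.6 × 8.8947/5.9195 = 26.4459 km/h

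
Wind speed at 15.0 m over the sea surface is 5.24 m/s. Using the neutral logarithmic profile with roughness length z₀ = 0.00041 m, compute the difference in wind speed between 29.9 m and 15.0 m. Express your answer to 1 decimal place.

Log law: V₂ = V₁ · ln(z₂/z₀)/ln(z₁/z₀) = 5.24 × 11.1972/10.5074 = 5.5840 m/s
ΔV = 5.5840 − 5.24 = 0.3440 m/s

0.3 m/s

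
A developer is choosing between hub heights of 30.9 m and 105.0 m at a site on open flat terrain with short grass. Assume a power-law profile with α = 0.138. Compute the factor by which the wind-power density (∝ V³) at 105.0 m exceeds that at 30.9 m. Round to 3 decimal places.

1.659

Speed ratio: V_B/V_A = (z_B/z_A)^α = (105.0/30.9)^0.138 = (3.3981)^0.138 = 1.18389
Power-density ratio: P_B/P_A = (V_B/V_A)³ = (1.18389)³ = 1.65932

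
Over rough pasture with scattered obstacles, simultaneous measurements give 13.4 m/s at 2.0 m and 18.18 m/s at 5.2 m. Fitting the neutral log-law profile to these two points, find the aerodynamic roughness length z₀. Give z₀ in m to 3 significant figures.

Log law: V(z) ∝ ln(z/z₀). With r = V₁/V₂ = 13.4/18.18 = 0.73707,
r · ln(z₂/z₀) = ln(z₁/z₀) ⇒ ln z₀ = (ln z₁ − r·ln z₂)/(1 − r)
ln z₀ = (0.69315 − 0.73707×1.64866) / 0.26293 = -1.9855
z₀ = exp(-1.9855) = 0.1373 m

z₀ ≈ 0.137 m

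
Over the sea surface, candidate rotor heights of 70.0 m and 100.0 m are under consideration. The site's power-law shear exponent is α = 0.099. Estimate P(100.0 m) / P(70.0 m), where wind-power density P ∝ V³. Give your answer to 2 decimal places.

Speed ratio: V_B/V_A = (z_B/z_A)^α = (100.0/70.0)^0.099 = (1.4286)^0.099 = 1.03594
Power-density ratio: P_B/P_A = (V_B/V_A)³ = (1.03594)³ = 1.11175

1.11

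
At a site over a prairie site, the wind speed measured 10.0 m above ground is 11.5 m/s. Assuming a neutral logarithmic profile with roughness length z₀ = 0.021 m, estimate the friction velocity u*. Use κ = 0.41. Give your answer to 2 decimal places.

u* ≈ 0.76 m/s

Log law: V(z) = (u*/κ) · ln(z/z₀) ⇒ u* = κ · V / ln(z/z₀)
u* = 0.41 × 11.5 / ln(10.0/0.021) = 0.41 × 11.5 / 6.1658
   = 4.7150 / 6.1658 = 0.7647 m/s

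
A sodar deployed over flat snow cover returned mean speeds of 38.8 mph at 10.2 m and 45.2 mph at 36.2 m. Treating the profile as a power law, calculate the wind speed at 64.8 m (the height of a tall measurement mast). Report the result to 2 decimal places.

First find α: α = ln(V₂/V₁)/ln(z₂/z₁) = ln(45.2/38.8)/ln(36.2/10.2) = 0.15268/1.26667 = 0.1205
Extrapolate from 36.2 m to 64.8 m: V₃ = 45.2 × (64.8/36.2)^0.1205 = 45.2 × 1.0727 = 48.4861 mph

48.49 mph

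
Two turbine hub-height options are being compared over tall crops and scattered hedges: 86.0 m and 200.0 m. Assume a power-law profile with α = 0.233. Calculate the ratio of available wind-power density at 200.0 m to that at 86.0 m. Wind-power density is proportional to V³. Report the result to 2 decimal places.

Speed ratio: V_B/V_A = (z_B/z_A)^α = (200.0/86.0)^0.233 = (2.3256)^0.233 = 1.21731
Power-density ratio: P_B/P_A = (V_B/V_A)³ = (1.21731)³ = 1.80387

1.80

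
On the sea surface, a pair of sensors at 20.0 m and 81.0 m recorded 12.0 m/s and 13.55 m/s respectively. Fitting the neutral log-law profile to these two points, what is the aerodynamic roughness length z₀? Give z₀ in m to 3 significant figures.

Log law: V(z) ∝ ln(z/z₀). With r = V₁/V₂ = 12.0/13.55 = 0.88561,
r · ln(z₂/z₀) = ln(z₁/z₀) ⇒ ln z₀ = (ln z₁ − r·ln z₂)/(1 − r)
ln z₀ = (2.99573 − 0.88561×4.39445) / 0.11439 = -7.8330
z₀ = exp(-7.8330) = 0.0003964 m

z₀ ≈ 0.000396 m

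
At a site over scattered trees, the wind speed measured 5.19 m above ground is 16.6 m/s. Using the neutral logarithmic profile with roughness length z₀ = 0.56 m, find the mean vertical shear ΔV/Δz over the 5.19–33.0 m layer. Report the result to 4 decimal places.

0.4959 m/s/m

Log law: V₂ = V₁ · ln(z₂/z₀)/ln(z₁/z₀) = 16.6 × 4.0763/2.2266 = 30.3909 m/s
ΔV/Δz = (30.3909 − 16.6)/(33.0 − 5.19) = 13.7909/27.8100 = 0.49590 m/s/m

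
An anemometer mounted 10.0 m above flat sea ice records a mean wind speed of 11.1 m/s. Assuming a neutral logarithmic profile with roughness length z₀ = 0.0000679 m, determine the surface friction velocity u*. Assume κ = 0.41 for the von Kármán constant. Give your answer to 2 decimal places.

u* ≈ 0.38 m/s

Log law: V(z) = (u*/κ) · ln(z/z₀) ⇒ u* = κ · V / ln(z/z₀)
u* = 0.41 × 11.1 / ln(10.0/0.0000679) = 0.41 × 11.1 / 11.9001
   = 4.5510 / 11.9001 = 0.3824 m/s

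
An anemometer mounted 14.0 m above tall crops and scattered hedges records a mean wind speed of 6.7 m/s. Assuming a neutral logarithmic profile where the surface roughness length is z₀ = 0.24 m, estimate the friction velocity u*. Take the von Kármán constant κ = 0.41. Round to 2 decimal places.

Log law: V(z) = (u*/κ) · ln(z/z₀) ⇒ u* = κ · V / ln(z/z₀)
u* = 0.41 × 6.7 / ln(14.0/0.24) = 0.41 × 6.7 / 4.0662
   = 2.7470 / 4.0662 = 0.6756 m/s

u* ≈ 0.68 m/s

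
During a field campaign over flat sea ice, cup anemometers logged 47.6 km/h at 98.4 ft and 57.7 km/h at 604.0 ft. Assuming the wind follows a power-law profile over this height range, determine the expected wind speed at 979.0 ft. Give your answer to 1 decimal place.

First find α: α = ln(V₂/V₁)/ln(z₂/z₁) = ln(57.7/47.6)/ln(604.0/98.4) = 0.19242/1.81453 = 0.1060
Extrapolate from 604.0 ft to 979.0 ft: V₃ = 57.7 × (979.0/604.0)^0.1060 = 57.7 × 1.0526 = 60.7321 km/h

60.7 km/h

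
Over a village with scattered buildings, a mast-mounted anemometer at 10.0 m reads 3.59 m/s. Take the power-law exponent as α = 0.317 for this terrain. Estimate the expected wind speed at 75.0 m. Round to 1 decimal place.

6.8 m/s

Power-law profile: V₂ = V₁ · (z₂/z₁)^α
V₂ = 3.59 × (75.0/10.0)^0.317 = 3.59 × (7.5000)^0.317
    = 3.59 × 1.8941 = 6.7997 m/s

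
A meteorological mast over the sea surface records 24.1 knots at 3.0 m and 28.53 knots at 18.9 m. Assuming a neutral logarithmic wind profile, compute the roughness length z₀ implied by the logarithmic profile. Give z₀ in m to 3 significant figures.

Log law: V(z) ∝ ln(z/z₀). With r = V₁/V₂ = 24.1/28.53 = 0.84472,
r · ln(z₂/z₀) = ln(z₁/z₀) ⇒ ln z₀ = (ln z₁ − r·ln z₂)/(1 − r)
ln z₀ = (1.09861 − 0.84472×2.93916) / 0.15528 = -8.9143
z₀ = exp(-8.9143) = 0.0001345 m

z₀ ≈ 0.000134 m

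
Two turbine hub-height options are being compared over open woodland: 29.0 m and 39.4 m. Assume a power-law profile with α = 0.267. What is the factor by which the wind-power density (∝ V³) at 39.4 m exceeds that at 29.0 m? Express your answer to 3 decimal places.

1.278

Speed ratio: V_B/V_A = (z_B/z_A)^α = (39.4/29.0)^0.267 = (1.3586)^0.267 = 1.08527
Power-density ratio: P_B/P_A = (V_B/V_A)³ = (1.08527)³ = 1.27824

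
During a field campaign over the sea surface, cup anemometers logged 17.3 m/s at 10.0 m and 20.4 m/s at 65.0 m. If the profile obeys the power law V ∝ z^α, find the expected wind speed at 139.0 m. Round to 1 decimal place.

First find α: α = ln(V₂/V₁)/ln(z₂/z₁) = ln(20.4/17.3)/ln(65.0/10.0) = 0.16483/1.87180 = 0.0881
Extrapolate from 65.0 m to 139.0 m: V₃ = 20.4 × (139.0/65.0)^0.0881 = 20.4 × 1.0692 = 21.8121 m/s

21.8 m/s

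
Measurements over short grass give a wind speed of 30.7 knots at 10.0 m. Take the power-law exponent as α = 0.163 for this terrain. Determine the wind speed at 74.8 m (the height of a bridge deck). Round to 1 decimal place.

Power-law profile: V₂ = V₁ · (z₂/z₁)^α
V₂ = 30.7 × (74.8/10.0)^0.163 = 30.7 × (7.4800)^0.163
    = 30.7 × 1.3882 = 42.6171 knots

42.6 knots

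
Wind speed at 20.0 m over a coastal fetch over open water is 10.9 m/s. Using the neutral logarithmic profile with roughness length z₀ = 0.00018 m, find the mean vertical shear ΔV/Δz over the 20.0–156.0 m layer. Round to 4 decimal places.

Log law: V₂ = V₁ · ln(z₂/z₀)/ln(z₁/z₀) = 10.9 × 13.6724/11.6183 = 12.8271 m/s
ΔV/Δz = (12.8271 − 10.9)/(156.0 − 20.0) = 1.9271/136.0000 = 0.01417 m/s/m

0.0142 m/s/m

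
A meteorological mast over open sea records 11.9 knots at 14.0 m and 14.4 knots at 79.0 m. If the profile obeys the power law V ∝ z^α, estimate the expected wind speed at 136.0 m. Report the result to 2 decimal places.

First find α: α = ln(V₂/V₁)/ln(z₂/z₁) = ln(14.4/11.9)/ln(79.0/14.0) = 0.19069/1.73039 = 0.1102
Extrapolate from 79.0 m to 136.0 m: V₃ = 14.4 × (136.0/79.0)^0.1102 = 14.4 × 1.0617 = 15.2883 knots

15.29 knots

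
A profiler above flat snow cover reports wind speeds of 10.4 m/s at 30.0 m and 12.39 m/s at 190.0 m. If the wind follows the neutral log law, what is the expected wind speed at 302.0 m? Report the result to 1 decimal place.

12.9 m/s

Log law: V ∝ ln(z/z₀). From the pair, with r = V₁/V₂ = 0.83939,
ln z₀ = (ln z₁ − r·ln z₂)/(1 − r) = (3.4012 − 0.83939×5.2470)/0.16061 = -6.2453 → z₀ = 0.001939 m
V₃ = V₁ · ln(z₃/z₀)/ln(z₁/z₀) = 10.4 × 11.9558/9.6465 = 12.8896 m/s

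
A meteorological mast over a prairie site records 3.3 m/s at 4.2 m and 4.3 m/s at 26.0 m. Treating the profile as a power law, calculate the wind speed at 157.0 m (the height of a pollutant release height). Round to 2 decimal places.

First find α: α = ln(V₂/V₁)/ln(z₂/z₁) = ln(4.3/3.3)/ln(26.0/4.2) = 0.26469/1.82301 = 0.1452
Extrapolate from 26.0 m to 157.0 m: V₃ = 4.3 × (157.0/26.0)^0.1452 = 4.3 × 1.2983 = 5.5828 m/s

5.58 m/s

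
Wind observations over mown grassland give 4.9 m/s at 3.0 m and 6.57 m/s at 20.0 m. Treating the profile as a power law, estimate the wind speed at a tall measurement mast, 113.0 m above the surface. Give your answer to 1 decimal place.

First find α: α = ln(V₂/V₁)/ln(z₂/z₁) = ln(6.57/4.9)/ln(20.0/3.0) = 0.29328/1.89712 = 0.1546
Extrapolate from 20.0 m to 113.0 m: V₃ = 6.57 × (113.0/20.0)^0.1546 = 6.57 × 1.3070 = 8.5867 m/s

8.6 m/s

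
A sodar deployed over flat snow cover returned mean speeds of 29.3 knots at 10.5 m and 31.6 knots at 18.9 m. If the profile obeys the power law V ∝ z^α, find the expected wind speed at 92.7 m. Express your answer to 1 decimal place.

38.8 knots

First find α: α = ln(V₂/V₁)/ln(z₂/z₁) = ln(31.6/29.3)/ln(18.9/10.5) = 0.07557/0.58779 = 0.1286
Extrapolate from 18.9 m to 92.7 m: V₃ = 31.6 × (92.7/18.9)^0.1286 = 31.6 × 1.2268 = 38.7684 knots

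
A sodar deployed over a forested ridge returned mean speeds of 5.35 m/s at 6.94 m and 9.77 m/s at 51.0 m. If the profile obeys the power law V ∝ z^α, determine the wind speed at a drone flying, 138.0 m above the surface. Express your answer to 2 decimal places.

13.20 m/s

First find α: α = ln(V₂/V₁)/ln(z₂/z₁) = ln(9.77/5.35)/ln(51.0/6.94) = 0.60222/1.99452 = 0.3019
Extrapolate from 51.0 m to 138.0 m: V₃ = 9.77 × (138.0/51.0)^0.3019 = 9.77 × 1.3506 = 13.1955 m/s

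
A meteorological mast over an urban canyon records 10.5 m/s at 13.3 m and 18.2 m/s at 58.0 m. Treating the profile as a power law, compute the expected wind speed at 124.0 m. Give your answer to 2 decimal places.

First find α: α = ln(V₂/V₁)/ln(z₂/z₁) = ln(18.2/10.5)/ln(58.0/13.3) = 0.55005/1.47268 = 0.3735
Extrapolate from 58.0 m to 124.0 m: V₃ = 18.2 × (124.0/58.0)^0.3735 = 18.2 × 1.3282 = 24.1726 m/s

24.17 m/s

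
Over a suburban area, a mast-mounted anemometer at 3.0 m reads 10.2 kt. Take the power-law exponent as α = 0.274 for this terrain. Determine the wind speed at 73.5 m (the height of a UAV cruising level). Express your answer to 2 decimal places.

Power-law profile: V₂ = V₁ · (z₂/z₁)^α
V₂ = 10.2 × (73.5/3.0)^0.274 = 10.2 × (24.5000)^0.274
    = 10.2 × 2.4023 = 24.5037 kt

24.50 kt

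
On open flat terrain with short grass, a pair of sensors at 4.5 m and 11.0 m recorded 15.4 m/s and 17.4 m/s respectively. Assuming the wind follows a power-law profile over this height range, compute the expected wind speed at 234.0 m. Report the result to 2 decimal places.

First find α: α = ln(V₂/V₁)/ln(z₂/z₁) = ln(17.4/15.4)/ln(11.0/4.5) = 0.12210/0.89382 = 0.1366
Extrapolate from 11.0 m to 234.0 m: V₃ = 17.4 × (234.0/11.0)^0.1366 = 17.4 × 1.5184 = 26.4205 m/s

26.42 m/s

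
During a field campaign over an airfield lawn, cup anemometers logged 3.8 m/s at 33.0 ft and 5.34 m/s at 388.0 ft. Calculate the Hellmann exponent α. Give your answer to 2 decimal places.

Power law: V₂/V₁ = (z₂/z₁)^α ⇒ α = ln(V₂/V₁) / ln(z₂/z₁)
α = ln(5.34/3.8) / ln(388.0/33.0) = ln(1.4053) / ln(11.7576)
  = 0.34022 / 2.46450 = 0.13805

α ≈ 0.14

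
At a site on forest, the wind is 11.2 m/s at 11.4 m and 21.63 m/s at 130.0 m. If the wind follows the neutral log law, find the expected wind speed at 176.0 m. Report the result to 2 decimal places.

Log law: V ∝ ln(z/z₀). From the pair, with r = V₁/V₂ = 0.51780,
ln z₀ = (ln z₁ − r·ln z₂)/(1 − r) = (2.4336 − 0.51780×4.8675)/0.48220 = -0.1800 → z₀ = 0.8353 m
V₃ = V₁ · ln(z₃/z₀)/ln(z₁/z₀) = 11.2 × 5.3505/2.6136 = 22.9282 m/s

22.93 m/s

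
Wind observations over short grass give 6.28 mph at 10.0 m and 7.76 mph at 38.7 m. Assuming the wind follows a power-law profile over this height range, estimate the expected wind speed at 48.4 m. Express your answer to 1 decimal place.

First find α: α = ln(V₂/V₁)/ln(z₂/z₁) = ln(7.76/6.28)/ln(38.7/10.0) = 0.21161/1.35325 = 0.1564
Extrapolate from 38.7 m to 48.4 m: V₃ = 7.76 × (48.4/38.7)^0.1564 = 7.76 × 1.0356 = 8.0362 mph

8.0 mph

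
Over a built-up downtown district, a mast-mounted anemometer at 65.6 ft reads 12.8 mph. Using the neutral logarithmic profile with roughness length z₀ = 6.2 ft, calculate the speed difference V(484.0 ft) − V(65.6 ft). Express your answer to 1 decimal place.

Log law: V₂ = V₁ · ln(z₂/z₀)/ln(z₁/z₀) = 12.8 × 4.3575/2.3590 = 23.6438 mph
ΔV = 23.6438 − 12.8 = 10.8438 mph

10.8 mph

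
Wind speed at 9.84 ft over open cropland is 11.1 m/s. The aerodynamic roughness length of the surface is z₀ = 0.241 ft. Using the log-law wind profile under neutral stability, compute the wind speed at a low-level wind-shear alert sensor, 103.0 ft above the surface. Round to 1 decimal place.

18.1 m/s

Log law: V(z) ∝ ln(z/z₀), so V₂/V₁ = ln(z₂/z₀) / ln(z₁/z₀).
ln(103.0/0.241) = 6.0577, ln(9.84/0.241) = 3.7094
V₂ = 11.1 × 6.0577/3.7094 = 11.1 × 1.6331 = 18.1269 m/s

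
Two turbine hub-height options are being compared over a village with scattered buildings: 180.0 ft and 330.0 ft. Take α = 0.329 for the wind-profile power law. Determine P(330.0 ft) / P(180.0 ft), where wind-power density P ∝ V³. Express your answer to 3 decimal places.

Speed ratio: V_B/V_A = (z_B/z_A)^α = (330.0/180.0)^0.329 = (1.8333)^0.329 = 1.22069
Power-density ratio: P_B/P_A = (V_B/V_A)³ = (1.22069)³ = 1.81894

1.819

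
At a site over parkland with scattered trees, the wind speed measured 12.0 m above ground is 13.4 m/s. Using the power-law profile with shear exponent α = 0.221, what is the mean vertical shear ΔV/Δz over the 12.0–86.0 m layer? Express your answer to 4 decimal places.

Power law: V₂ = V₁ · (z₂/z₁)^α = 13.4 × (7.1667)^0.221 = 20.7076 m/s
ΔV/Δz = (20.7076 − 13.4)/(86.0 − 12.0) = 7.3076/74.0000 = 0.09875 m/s/m

0.0988 m/s/m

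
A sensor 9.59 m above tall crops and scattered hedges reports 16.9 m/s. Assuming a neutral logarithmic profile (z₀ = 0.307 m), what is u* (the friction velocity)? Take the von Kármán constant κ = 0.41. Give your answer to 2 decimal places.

u* ≈ 2.01 m/s

Log law: V(z) = (u*/κ) · ln(z/z₀) ⇒ u* = κ · V / ln(z/z₀)
u* = 0.41 × 16.9 / ln(9.59/0.307) = 0.41 × 16.9 / 3.4416
   = 6.9290 / 3.4416 = 2.0133 m/s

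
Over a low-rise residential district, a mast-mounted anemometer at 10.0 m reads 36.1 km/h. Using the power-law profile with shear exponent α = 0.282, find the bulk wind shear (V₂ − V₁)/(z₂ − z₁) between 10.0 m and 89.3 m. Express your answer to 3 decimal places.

Power law: V₂ = V₁ · (z₂/z₁)^α = 36.1 × (8.9300)^0.282 = 66.9341 km/h
ΔV/Δz = (66.9341 − 36.1)/(89.3 − 10.0) = 30.8341/79.3000 = 0.38883 km/h/m

0.389 km/h/m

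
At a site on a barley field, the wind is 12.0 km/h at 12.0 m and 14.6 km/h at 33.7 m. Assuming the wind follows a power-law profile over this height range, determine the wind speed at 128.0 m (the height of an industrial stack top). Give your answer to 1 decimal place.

First find α: α = ln(V₂/V₁)/ln(z₂/z₁) = ln(14.6/12.0)/ln(33.7/12.0) = 0.19611/1.03259 = 0.1899
Extrapolate from 33.7 m to 128.0 m: V₃ = 14.6 × (128.0/33.7)^0.1899 = 14.6 × 1.2885 = 18.8118 km/h

18.8 km/h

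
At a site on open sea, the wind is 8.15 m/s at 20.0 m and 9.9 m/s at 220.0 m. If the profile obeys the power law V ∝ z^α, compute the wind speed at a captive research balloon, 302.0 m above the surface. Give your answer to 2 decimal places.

First find α: α = ln(V₂/V₁)/ln(z₂/z₁) = ln(9.9/8.15)/ln(220.0/20.0) = 0.19452/2.39790 = 0.0811
Extrapolate from 220.0 m to 302.0 m: V₃ = 9.9 × (302.0/220.0)^0.0811 = 9.9 × 1.0260 = 10.1577 m/s

10.16 m/s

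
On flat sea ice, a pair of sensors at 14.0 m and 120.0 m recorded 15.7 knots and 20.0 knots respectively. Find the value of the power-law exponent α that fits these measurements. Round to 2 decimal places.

α ≈ 0.11

Power law: V₂/V₁ = (z₂/z₁)^α ⇒ α = ln(V₂/V₁) / ln(z₂/z₁)
α = ln(20.0/15.7) / ln(120.0/14.0) = ln(1.2739) / ln(8.5714)
  = 0.24207 / 2.14843 = 0.11267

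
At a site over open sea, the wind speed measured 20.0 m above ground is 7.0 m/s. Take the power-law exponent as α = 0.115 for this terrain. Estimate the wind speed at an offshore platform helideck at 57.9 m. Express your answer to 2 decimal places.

Power-law profile: V₂ = V₁ · (z₂/z₁)^α
V₂ = 7.0 × (57.9/20.0)^0.115 = 7.0 × (2.8950)^0.115
    = 7.0 × 1.1300 = 7.9102 m/s

7.91 m/s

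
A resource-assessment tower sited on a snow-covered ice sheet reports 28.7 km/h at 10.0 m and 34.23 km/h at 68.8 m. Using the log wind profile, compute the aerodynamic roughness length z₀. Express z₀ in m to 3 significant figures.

Log law: V(z) ∝ ln(z/z₀). With r = V₁/V₂ = 28.7/34.23 = 0.83845,
r · ln(z₂/z₀) = ln(z₁/z₀) ⇒ ln z₀ = (ln z₁ − r·ln z₂)/(1 − r)
ln z₀ = (2.30259 − 0.83845×4.23120) / 0.16155 = -7.7067
z₀ = exp(-7.7067) = 0.0004498 m

z₀ ≈ 0.000450 m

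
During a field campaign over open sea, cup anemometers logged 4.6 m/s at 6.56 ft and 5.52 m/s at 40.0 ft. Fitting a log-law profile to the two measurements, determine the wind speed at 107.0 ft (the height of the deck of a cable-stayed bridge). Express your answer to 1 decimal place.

Log law: V ∝ ln(z/z₀). From the pair, with r = V₁/V₂ = 0.83333,
ln z₀ = (ln z₁ − r·ln z₂)/(1 − r) = (1.8810 − 0.83333×3.6889)/0.16667 = -7.1585 → z₀ = 0.0007783 ft
V₃ = V₁ · ln(z₃/z₀)/ln(z₁/z₀) = 4.6 × 11.8313/9.0394 = 6.0207 m/s

6.0 m/s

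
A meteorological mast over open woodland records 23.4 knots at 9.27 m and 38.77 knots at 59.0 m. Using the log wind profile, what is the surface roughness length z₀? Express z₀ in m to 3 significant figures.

Log law: V(z) ∝ ln(z/z₀). With r = V₁/V₂ = 23.4/38.77 = 0.60356,
r · ln(z₂/z₀) = ln(z₁/z₀) ⇒ ln z₀ = (ln z₁ − r·ln z₂)/(1 − r)
ln z₀ = (2.22678 − 0.60356×4.07754) / 0.39644 = -0.5909
z₀ = exp(-0.5909) = 0.5538 m

z₀ ≈ 0.554 m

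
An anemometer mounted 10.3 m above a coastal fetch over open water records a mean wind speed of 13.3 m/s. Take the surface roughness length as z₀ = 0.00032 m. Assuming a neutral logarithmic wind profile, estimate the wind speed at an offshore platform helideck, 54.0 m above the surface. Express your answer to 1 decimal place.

15.4 m/s

Log law: V(z) ∝ ln(z/z₀), so V₂/V₁ = ln(z₂/z₀) / ln(z₁/z₀).
ln(54.0/0.00032) = 12.0362, ln(10.3/0.00032) = 10.3793
V₂ = 13.3 × 12.0362/10.3793 = 13.3 × 1.1596 = 15.4231 m/s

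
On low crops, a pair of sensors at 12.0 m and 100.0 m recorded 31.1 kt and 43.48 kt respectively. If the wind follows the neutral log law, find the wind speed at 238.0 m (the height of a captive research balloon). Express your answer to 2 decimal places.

48.54 kt

Log law: V ∝ ln(z/z₀). From the pair, with r = V₁/V₂ = 0.71527,
ln z₀ = (ln z₁ − r·ln z₂)/(1 − r) = (2.4849 − 0.71527×4.6052)/0.28473 = -2.8414 → z₀ = 0.05834 m
V₃ = V₁ · ln(z₃/z₀)/ln(z₁/z₀) = 31.1 × 8.3137/5.3263 = 48.5429 kt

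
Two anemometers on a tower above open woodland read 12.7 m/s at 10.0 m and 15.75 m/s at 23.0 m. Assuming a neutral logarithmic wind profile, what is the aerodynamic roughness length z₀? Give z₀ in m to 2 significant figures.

Log law: V(z) ∝ ln(z/z₀). With r = V₁/V₂ = 12.7/15.75 = 0.80635,
r · ln(z₂/z₀) = ln(z₁/z₀) ⇒ ln z₀ = (ln z₁ − r·ln z₂)/(1 − r)
ln z₀ = (2.30259 − 0.80635×3.13549) / 0.19365 = -1.1656
z₀ = exp(-1.1656) = 0.3117 m

z₀ ≈ 0.31 m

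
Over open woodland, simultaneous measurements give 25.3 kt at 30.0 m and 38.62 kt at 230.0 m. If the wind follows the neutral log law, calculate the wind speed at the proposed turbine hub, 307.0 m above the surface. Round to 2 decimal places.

Log law: V ∝ ln(z/z₀). From the pair, with r = V₁/V₂ = 0.65510,
ln z₀ = (ln z₁ − r·ln z₂)/(1 − r) = (3.4012 − 0.65510×5.4381)/0.34490 = -0.4677 → z₀ = 0.6265 m
V₃ = V₁ · ln(z₃/z₀)/ln(z₁/z₀) = 25.3 × 6.1945/3.8689 = 40.5084 kt

40.51 kt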